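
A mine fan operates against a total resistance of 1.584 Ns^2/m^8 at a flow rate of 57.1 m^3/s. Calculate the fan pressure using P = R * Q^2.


Compute Q^2:
Q^2 = 57.1^2 = 3260.41
Compute pressure:
P = R * Q^2 = 1.584 * 3260.41
= 5164.4894 Pa

5164.4894 Pa


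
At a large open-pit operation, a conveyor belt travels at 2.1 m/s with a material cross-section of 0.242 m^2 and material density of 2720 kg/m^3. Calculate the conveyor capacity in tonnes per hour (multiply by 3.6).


Volumetric flow = speed * area
= 2.1 * 0.242 = 0.5082 m^3/s
Mass flow = volumetric * density
= 0.5082 * 2720 = 1382.304 kg/s
Convert to t/h: multiply by 3.6
Capacity = 1382.304 * 3.6
= 4976.2944 t/h

4976.2944 t/h


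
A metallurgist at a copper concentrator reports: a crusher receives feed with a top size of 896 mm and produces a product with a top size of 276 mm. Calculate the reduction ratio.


Reduction ratio = feed size / product size
= 896 / 276
= 3.2464

3.2464


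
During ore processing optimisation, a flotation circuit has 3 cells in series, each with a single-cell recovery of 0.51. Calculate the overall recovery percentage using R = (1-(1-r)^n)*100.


88.2351%

Complement of single-cell recovery:
1 - r = 1 - 0.51 = 0.49
Raise to power n:
(1 - r)^3 = 0.49^3 = 0.117649
Overall recovery:
R = (1 - 0.117649) * 100
= 88.2351%


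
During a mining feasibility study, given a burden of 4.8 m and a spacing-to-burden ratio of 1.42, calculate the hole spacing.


6.816 m

Spacing = burden * ratio
= 4.8 * 1.42
= 6.816 m


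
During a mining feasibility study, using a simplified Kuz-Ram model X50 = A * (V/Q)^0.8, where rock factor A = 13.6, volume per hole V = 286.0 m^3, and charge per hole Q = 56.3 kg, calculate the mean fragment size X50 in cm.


Compute V/Q:
V/Q = 286.0 / 56.3 = 5.079928952
Raise to the power 0.8:
(V/Q)^0.8 = 5.079928952^0.8 = 3.670169406
Multiply by A:
X50 = 13.6 * 3.670169406
= 49.9143 cm

49.9143 cm


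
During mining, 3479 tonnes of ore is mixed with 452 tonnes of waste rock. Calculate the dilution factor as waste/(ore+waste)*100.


11.4983%

Total material = ore + waste
= 3479 + 452 = 3931 tonnes
Dilution = waste / total * 100
= 452 / 3931 * 100
= 0.1149834648 * 100
= 11.4983%


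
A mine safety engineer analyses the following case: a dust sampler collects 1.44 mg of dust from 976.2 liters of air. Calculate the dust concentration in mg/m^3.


Convert liters to m^3: 1 m^3 = 1000 L
Concentration = mass / volume * 1000
= 1.44 / 976.2 * 1000
= 0.00147510756 * 1000
= 1.4751 mg/m^3

1.4751 mg/m^3


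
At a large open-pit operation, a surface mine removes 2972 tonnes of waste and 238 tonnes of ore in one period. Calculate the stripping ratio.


12.4874

Stripping ratio = waste tonnage / ore tonnage
= 2972 / 238
= 12.4874


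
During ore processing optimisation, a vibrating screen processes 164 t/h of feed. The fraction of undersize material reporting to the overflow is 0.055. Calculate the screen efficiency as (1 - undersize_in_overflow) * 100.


Screen efficiency = (1 - fraction of undersize in overflow) * 100
= (1 - 0.055) * 100
= 0.945 * 100
= 94.5%

94.5%


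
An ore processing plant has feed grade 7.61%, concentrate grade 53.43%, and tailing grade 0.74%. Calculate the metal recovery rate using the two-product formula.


91.5438%

Using the two-product formula:
R = 100 * c * (f - t) / (f * (c - t))
Numerator = 100 * 53.43 * (7.61 - 0.74)
= 100 * 53.43 * 6.87
= 36706.41
Denominator = 7.61 * (53.43 - 0.74)
= 7.61 * 52.69
= 400.9709
R = 36706.41 / 400.9709
= 91.5438%


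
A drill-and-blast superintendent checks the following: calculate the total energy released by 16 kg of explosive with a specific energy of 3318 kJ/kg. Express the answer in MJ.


53.088 MJ

Energy = mass * specific_energy / 1000
= 16 * 3318 / 1000
= 53088 / 1000
= 53.088 MJ


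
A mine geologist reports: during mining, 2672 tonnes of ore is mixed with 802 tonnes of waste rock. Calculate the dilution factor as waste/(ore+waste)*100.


23.0858%

Total material = ore + waste
= 2672 + 802 = 3474 tonnes
Dilution = waste / total * 100
= 802 / 3474 * 100
= 0.2308578008 * 100
= 23.0858%


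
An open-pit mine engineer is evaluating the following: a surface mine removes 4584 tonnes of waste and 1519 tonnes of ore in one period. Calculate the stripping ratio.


3.0178

Stripping ratio = waste tonnage / ore tonnage
= 4584 / 1519
= 3.0178


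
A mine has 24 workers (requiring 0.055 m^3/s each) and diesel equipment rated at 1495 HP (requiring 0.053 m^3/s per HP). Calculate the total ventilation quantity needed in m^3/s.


80.555 m^3/s

Airflow for workers:
Q_people = 24 * 0.055 = 1.32 m^3/s
Airflow for diesel equipment:
Q_diesel = 1495 * 0.053 = 79.235 m^3/s
Total ventilation:
Q_total = 1.32 + 79.235
= 80.555 m^3/s


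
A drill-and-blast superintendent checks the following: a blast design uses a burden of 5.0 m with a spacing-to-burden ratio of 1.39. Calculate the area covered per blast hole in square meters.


First, find the spacing:
Spacing = burden * ratio = 5.0 * 1.39
= 6.95 m
Then, calculate the area:
Area = burden * spacing = 5.0 * 6.95
= 34.75 m^2

34.75 m^2


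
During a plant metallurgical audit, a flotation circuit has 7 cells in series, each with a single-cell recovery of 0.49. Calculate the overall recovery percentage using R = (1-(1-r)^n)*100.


99.1026%

Complement of single-cell recovery:
1 - r = 1 - 0.49 = 0.51
Raise to power n:
(1 - r)^7 = 0.51^7 = 0.008974106779
Overall recovery:
R = (1 - 0.008974106779) * 100
= 99.1026%


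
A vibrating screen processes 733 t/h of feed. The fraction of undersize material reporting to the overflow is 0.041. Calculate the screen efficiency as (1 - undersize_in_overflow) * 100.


95.9%

Screen efficiency = (1 - fraction of undersize in overflow) * 100
= (1 - 0.041) * 100
= 0.959 * 100
= 95.9%


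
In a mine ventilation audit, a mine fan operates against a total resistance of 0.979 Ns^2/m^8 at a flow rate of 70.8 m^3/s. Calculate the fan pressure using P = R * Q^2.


4907.3746 Pa

Compute Q^2:
Q^2 = 70.8^2 = 5012.64
Compute pressure:
P = R * Q^2 = 0.979 * 5012.64
= 4907.3746 Pa


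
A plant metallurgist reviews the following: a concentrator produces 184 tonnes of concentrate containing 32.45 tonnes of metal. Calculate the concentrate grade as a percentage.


Grade = (metal in concentrate / concentrate mass) * 100
= (32.45 / 184) * 100
= 0.1763586957 * 100
= 17.6359%

17.6359%


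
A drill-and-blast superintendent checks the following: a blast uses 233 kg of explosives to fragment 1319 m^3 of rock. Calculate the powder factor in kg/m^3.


0.1766 kg/m^3

Powder factor = explosive mass / rock volume
= 233 / 1319
= 0.1766 kg/m^3


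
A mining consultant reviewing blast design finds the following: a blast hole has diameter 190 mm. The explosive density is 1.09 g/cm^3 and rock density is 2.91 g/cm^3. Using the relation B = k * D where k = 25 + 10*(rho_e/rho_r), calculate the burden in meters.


First, compute k:
rho_e / rho_r = 1.09 / 2.91 = 0.3745704467
k = 25 + 10 * 0.3745704467 = 28.74570447
Then, compute burden:
B = k * D / 1000 = 28.74570447 * 190 / 1000
= 5461.683849 / 1000
= 5.4617 m

5.4617 m


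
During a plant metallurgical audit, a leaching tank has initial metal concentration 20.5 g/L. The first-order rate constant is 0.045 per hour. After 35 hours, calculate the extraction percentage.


Compute the exponent:
-k * t = -0.045 * 35 = -1.575
Remaining concentration:
C = 20.5 * exp(-1.575)
= 20.5 * 0.2070075527
= 4.24365483 g/L
Extracted = 20.5 - 4.24365483 = 16.25634517 g/L
Extraction % = 16.25634517 / 20.5 * 100
= 79.2992%

79.2992%


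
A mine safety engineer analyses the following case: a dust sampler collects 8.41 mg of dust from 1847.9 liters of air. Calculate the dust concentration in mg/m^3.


Convert liters to m^3: 1 m^3 = 1000 L
Concentration = mass / volume * 1000
= 8.41 / 1847.9 * 1000
= 0.004551112073 * 1000
= 4.5511 mg/m^3

4.5511 mg/m^3


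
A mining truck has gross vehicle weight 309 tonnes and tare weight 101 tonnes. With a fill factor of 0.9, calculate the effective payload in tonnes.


Maximum payload = gross - tare
= 309 - 101 = 208 tonnes
Effective payload = max payload * fill factor
= 208 * 0.9
= 187.2 tonnes

187.2 tonnes


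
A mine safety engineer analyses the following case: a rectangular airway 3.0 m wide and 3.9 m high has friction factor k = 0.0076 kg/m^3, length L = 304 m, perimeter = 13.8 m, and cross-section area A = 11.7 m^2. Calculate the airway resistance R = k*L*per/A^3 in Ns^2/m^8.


Compute the numerator:
k * L * per = 0.0076 * 304 * 13.8
= 31.88352
Compute the denominator:
A^3 = 11.7^3 = 1601.613
Resistance:
R = 31.88352 / 1601.613
= 0.0199 Ns^2/m^8

0.0199 Ns^2/m^8


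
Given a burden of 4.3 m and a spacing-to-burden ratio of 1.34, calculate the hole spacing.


Spacing = burden * ratio
= 4.3 * 1.34
= 5.762 m

5.762 m


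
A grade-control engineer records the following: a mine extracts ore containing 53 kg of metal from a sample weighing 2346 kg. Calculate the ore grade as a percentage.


Ore grade = (metal mass / ore mass) * 100
= (53 / 2346) * 100
= 0.02259164535 * 100
= 2.2592%

2.2592%


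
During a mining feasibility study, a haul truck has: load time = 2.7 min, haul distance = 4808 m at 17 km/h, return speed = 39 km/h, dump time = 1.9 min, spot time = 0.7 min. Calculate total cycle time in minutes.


29.6663 min

Convert haul speed to m/min: 17 * 1000/60 = 283.3333333 m/min
Haul time = 4808 / 283.3333333 = 16.96941176 min
Convert return speed to m/min: 39 * 1000/60 = 650 m/min
Return time = 4808 / 650 = 7.396923077 min
Total cycle time:
= 2.7 + 16.96941176 + 1.9 + 7.396923077 + 0.7
= 29.6663 min


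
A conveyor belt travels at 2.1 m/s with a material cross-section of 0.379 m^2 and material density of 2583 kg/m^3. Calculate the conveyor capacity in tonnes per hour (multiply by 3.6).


7400.9149 t/h

Volumetric flow = speed * area
= 2.1 * 0.379 = 0.7959 m^3/s
Mass flow = volumetric * density
= 0.7959 * 2583 = 2055.8097 kg/s
Convert to t/h: multiply by 3.6
Capacity = 2055.8097 * 3.6
= 7400.9149 t/h


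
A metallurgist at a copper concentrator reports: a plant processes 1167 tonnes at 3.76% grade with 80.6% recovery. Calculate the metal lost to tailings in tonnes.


Total metal in feed:
= 1167 * 3.76 / 100 = 43.8792 tonnes
Metal recovered:
= 43.8792 * 80.6 / 100 = 35.3666352 tonnes
Metal lost to tailings:
= 43.8792 - 35.3666352
= 8.5126 tonnes

8.5126 tonnes


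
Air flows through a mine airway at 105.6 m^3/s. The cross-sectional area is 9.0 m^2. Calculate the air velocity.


Velocity = flow rate / cross-sectional area
= 105.6 / 9.0
= 11.7333 m/s

11.7333 m/s


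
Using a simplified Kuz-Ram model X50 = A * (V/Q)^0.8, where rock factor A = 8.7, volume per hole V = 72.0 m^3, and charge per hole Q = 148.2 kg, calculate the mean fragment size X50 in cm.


4.8832 cm

Compute V/Q:
V/Q = 72.0 / 148.2 = 0.4858299595
Raise to the power 0.8:
(V/Q)^0.8 = 0.4858299595^0.8 = 0.5612901672
Multiply by A:
X50 = 8.7 * 0.5612901672
= 4.8832 cm


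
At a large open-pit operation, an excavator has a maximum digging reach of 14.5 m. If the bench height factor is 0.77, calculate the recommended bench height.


Bench height = reach * factor
= 14.5 * 0.77
= 11.165 m

11.165 m


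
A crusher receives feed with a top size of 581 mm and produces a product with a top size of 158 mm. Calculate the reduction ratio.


Reduction ratio = feed size / product size
= 581 / 158
= 3.6772

3.6772


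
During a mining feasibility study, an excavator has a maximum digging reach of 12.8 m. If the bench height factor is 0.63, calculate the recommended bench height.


Bench height = reach * factor
= 12.8 * 0.63
= 8.064 m

8.064 m


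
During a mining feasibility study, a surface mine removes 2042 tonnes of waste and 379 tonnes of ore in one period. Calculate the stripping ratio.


5.3879

Stripping ratio = waste tonnage / ore tonnage
= 2042 / 379
= 5.3879


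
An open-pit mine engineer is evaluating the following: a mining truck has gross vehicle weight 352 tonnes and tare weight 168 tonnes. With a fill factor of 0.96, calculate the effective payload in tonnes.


176.64 tonnes

Maximum payload = gross - tare
= 352 - 168 = 184 tonnes
Effective payload = max payload * fill factor
= 184 * 0.96
= 176.64 tonnes


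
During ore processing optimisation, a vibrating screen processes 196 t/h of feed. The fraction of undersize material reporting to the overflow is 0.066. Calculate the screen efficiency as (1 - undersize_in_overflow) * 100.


Screen efficiency = (1 - fraction of undersize in overflow) * 100
= (1 - 0.066) * 100
= 0.934 * 100
= 93.4%

93.4%


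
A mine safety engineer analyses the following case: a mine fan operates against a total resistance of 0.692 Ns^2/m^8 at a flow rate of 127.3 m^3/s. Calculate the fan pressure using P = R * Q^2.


Compute Q^2:
Q^2 = 127.3^2 = 16205.29
Compute pressure:
P = R * Q^2 = 0.692 * 16205.29
= 11214.0607 Pa

11214.0607 Pa


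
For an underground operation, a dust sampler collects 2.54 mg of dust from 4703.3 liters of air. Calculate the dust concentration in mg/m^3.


0.54 mg/m^3

Convert liters to m^3: 1 m^3 = 1000 L
Concentration = mass / volume * 1000
= 2.54 / 4703.3 * 1000
= 0.0005400463504 * 1000
= 0.54 mg/m^3


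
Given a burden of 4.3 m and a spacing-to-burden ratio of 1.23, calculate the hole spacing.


5.289 m

Spacing = burden * ratio
= 4.3 * 1.23
= 5.289 m


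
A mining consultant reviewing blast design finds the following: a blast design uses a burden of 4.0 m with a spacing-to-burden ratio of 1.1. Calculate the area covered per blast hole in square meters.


First, find the spacing:
Spacing = burden * ratio = 4.0 * 1.1
= 4.4 m
Then, calculate the area:
Area = burden * spacing = 4.0 * 4.4
= 17.6 m^2

17.6 m^2


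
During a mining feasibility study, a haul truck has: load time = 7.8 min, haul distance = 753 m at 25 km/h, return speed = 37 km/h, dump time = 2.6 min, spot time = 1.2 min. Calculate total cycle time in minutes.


14.6283 min

Convert haul speed to m/min: 25 * 1000/60 = 416.6666667 m/min
Haul time = 753 / 416.6666667 = 1.8072 min
Convert return speed to m/min: 37 * 1000/60 = 616.6666667 m/min
Return time = 753 / 616.6666667 = 1.221081081 min
Total cycle time:
= 7.8 + 1.8072 + 2.6 + 1.221081081 + 1.2
= 14.6283 min


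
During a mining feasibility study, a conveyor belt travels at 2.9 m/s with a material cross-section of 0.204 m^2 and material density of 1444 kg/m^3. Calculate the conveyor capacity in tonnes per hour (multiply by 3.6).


3075.3734 t/h

Volumetric flow = speed * area
= 2.9 * 0.204 = 0.5916 m^3/s
Mass flow = volumetric * density
= 0.5916 * 1444 = 854.2704 kg/s
Convert to t/h: multiply by 3.6
Capacity = 854.2704 * 3.6
= 3075.3734 t/h


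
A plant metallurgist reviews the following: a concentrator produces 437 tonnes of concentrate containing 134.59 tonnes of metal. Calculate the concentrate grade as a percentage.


Grade = (metal in concentrate / concentrate mass) * 100
= (134.59 / 437) * 100
= 0.30798627 * 100
= 30.7986%

30.7986%


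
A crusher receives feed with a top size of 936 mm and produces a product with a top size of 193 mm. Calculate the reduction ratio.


4.8497

Reduction ratio = feed size / product size
= 936 / 193
= 4.8497


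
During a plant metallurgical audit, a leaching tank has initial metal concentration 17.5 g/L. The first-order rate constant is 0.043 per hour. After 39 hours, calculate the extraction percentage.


81.3066%

Compute the exponent:
-k * t = -0.043 * 39 = -1.677
Remaining concentration:
C = 17.5 * exp(-1.677)
= 17.5 * 0.1869339375
= 3.271343906 g/L
Extracted = 17.5 - 3.271343906 = 14.22865609 g/L
Extraction % = 14.22865609 / 17.5 * 100
= 81.3066%


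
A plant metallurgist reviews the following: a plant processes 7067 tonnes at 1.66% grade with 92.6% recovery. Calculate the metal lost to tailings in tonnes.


8.6811 tonnes

Total metal in feed:
= 7067 * 1.66 / 100 = 117.3122 tonnes
Metal recovered:
= 117.3122 * 92.6 / 100 = 108.6310972 tonnes
Metal lost to tailings:
= 117.3122 - 108.6310972
= 8.6811 tonnes


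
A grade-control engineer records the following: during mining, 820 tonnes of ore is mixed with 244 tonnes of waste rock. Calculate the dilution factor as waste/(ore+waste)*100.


Total material = ore + waste
= 820 + 244 = 1064 tonnes
Dilution = waste / total * 100
= 244 / 1064 * 100
= 0.2293233083 * 100
= 22.9323%

22.9323%


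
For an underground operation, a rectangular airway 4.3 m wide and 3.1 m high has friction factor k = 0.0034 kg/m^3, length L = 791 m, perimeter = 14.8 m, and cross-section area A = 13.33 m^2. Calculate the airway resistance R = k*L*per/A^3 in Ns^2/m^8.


Compute the numerator:
k * L * per = 0.0034 * 791 * 14.8
= 39.80312
Compute the denominator:
A^3 = 13.33^3 = 2368.593037
Resistance:
R = 39.80312 / 2368.593037
= 0.0168 Ns^2/m^8

0.0168 Ns^2/m^8


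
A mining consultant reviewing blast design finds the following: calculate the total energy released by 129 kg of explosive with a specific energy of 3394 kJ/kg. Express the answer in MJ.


Energy = mass * specific_energy / 1000
= 129 * 3394 / 1000
= 437826 / 1000
= 437.826 MJ

437.826 MJ


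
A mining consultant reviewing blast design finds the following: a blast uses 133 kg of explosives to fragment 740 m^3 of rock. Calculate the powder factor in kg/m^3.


0.1797 kg/m^3

Powder factor = explosive mass / rock volume
= 133 / 740
= 0.1797 kg/m^3


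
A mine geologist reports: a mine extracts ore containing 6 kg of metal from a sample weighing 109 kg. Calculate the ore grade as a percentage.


5.5046%

Ore grade = (metal mass / ore mass) * 100
= (6 / 109) * 100
= 0.05504587156 * 100
= 5.5046%


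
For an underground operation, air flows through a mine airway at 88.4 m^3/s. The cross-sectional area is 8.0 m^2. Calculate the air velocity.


Velocity = flow rate / cross-sectional area
= 88.4 / 8.0
= 11.05 m/s

11.05 m/s


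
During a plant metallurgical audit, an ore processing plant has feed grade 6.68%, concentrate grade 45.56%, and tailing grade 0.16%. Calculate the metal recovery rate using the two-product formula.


Using the two-product formula:
R = 100 * c * (f - t) / (f * (c - t))
Numerator = 100 * 45.56 * (6.68 - 0.16)
= 100 * 45.56 * 6.52
= 29705.12
Denominator = 6.68 * (45.56 - 0.16)
= 6.68 * 45.4
= 303.272
R = 29705.12 / 303.272
= 97.9488%

97.9488%


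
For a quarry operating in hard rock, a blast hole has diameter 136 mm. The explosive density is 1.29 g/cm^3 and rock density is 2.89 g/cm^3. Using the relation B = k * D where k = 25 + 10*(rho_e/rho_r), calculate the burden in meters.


First, compute k:
rho_e / rho_r = 1.29 / 2.89 = 0.446366782
k = 25 + 10 * 0.446366782 = 29.46366782
Then, compute burden:
B = k * D / 1000 = 29.46366782 * 136 / 1000
= 4007.058824 / 1000
= 4.0071 m

4.0071 m


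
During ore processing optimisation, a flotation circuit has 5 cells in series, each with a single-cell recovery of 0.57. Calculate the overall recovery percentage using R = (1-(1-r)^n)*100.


Complement of single-cell recovery:
1 - r = 1 - 0.57 = 0.43
Raise to power n:
(1 - r)^5 = 0.43^5 = 0.0147008443
Overall recovery:
R = (1 - 0.0147008443) * 100
= 98.5299%

98.5299%


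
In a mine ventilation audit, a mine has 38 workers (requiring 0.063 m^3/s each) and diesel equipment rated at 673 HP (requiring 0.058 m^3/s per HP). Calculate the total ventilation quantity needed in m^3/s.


41.428 m^3/s

Airflow for workers:
Q_people = 38 * 0.063 = 2.394 m^3/s
Airflow for diesel equipment:
Q_diesel = 673 * 0.058 = 39.034 m^3/s
Total ventilation:
Q_total = 2.394 + 39.034
= 41.428 m^3/s


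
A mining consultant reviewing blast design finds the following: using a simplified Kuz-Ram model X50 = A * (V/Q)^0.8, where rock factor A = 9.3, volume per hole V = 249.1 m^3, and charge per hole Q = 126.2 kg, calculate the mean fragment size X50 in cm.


16.0227 cm

Compute V/Q:
V/Q = 249.1 / 126.2 = 1.97385103
Raise to the power 0.8:
(V/Q)^0.8 = 1.97385103^0.8 = 1.722865991
Multiply by A:
X50 = 9.3 * 1.722865991
= 16.0227 cm


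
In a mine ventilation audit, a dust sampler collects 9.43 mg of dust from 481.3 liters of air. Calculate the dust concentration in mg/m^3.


19.5928 mg/m^3

Convert liters to m^3: 1 m^3 = 1000 L
Concentration = mass / volume * 1000
= 9.43 / 481.3 * 1000
= 0.01959276958 * 1000
= 19.5928 mg/m^3


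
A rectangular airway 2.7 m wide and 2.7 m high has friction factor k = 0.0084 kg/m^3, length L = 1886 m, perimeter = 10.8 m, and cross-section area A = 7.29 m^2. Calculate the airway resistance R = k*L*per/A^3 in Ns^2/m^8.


Compute the numerator:
k * L * per = 0.0084 * 1886 * 10.8
= 171.09792
Compute the denominator:
A^3 = 7.29^3 = 387.420489
Resistance:
R = 171.09792 / 387.420489
= 0.4416 Ns^2/m^8

0.4416 Ns^2/m^8


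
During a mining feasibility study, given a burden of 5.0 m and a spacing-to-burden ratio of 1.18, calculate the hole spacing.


Spacing = burden * ratio
= 5.0 * 1.18
= 5.9 m

5.9 m


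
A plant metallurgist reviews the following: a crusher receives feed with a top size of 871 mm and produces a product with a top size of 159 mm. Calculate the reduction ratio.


Reduction ratio = feed size / product size
= 871 / 159
= 5.478

5.478


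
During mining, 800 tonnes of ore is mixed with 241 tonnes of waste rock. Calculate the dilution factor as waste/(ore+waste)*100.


Total material = ore + waste
= 800 + 241 = 1041 tonnes
Dilution = waste / total * 100
= 241 / 1041 * 100
= 0.2315081652 * 100
= 23.1508%

23.1508%


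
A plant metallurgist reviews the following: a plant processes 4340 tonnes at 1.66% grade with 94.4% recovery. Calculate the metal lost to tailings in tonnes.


Total metal in feed:
= 4340 * 1.66 / 100 = 72.044 tonnes
Metal recovered:
= 72.044 * 94.4 / 100 = 68.009536 tonnes
Metal lost to tailings:
= 72.044 - 68.009536
= 4.0345 tonnes

4.0345 tonnes


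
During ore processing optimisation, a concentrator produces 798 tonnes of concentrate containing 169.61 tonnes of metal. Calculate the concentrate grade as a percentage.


Grade = (metal in concentrate / concentrate mass) * 100
= (169.61 / 798) * 100
= 0.2125438596 * 100
= 21.2544%

21.2544%


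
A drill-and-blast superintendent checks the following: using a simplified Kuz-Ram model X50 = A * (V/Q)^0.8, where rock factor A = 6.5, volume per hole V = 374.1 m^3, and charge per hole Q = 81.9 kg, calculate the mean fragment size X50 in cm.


21.9117 cm

Compute V/Q:
V/Q = 374.1 / 81.9 = 4.567765568
Raise to the power 0.8:
(V/Q)^0.8 = 4.567765568^0.8 = 3.37103332
Multiply by A:
X50 = 6.5 * 3.37103332
= 21.9117 cm


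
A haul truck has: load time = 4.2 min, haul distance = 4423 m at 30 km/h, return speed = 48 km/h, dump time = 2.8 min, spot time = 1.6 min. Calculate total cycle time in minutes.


22.9748 min

Convert haul speed to m/min: 30 * 1000/60 = 500 m/min
Haul time = 4423 / 500 = 8.846 min
Convert return speed to m/min: 48 * 1000/60 = 800 m/min
Return time = 4423 / 800 = 5.52875 min
Total cycle time:
= 4.2 + 8.846 + 2.8 + 5.52875 + 1.6
= 22.9748 min


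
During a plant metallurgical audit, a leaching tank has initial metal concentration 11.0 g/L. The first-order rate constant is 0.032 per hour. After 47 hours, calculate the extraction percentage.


77.7761%

Compute the exponent:
-k * t = -0.032 * 47 = -1.504
Remaining concentration:
C = 11.0 * exp(-1.504)
= 11.0 * 0.2222394222
= 2.444633644 g/L
Extracted = 11.0 - 2.444633644 = 8.555366356 g/L
Extraction % = 8.555366356 / 11.0 * 100
= 77.7761%


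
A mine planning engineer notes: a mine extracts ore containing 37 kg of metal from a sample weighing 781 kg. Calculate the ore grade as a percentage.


4.7375%

Ore grade = (metal mass / ore mass) * 100
= (37 / 781) * 100
= 0.04737516005 * 100
= 4.7375%


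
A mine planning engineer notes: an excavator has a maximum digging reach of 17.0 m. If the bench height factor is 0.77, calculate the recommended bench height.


13.09 m

Bench height = reach * factor
= 17.0 * 0.77
= 13.09 m


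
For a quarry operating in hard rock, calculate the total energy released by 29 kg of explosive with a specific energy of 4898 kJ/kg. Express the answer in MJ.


142.042 MJ

Energy = mass * specific_energy / 1000
= 29 * 4898 / 1000
= 142042 / 1000
= 142.042 MJ


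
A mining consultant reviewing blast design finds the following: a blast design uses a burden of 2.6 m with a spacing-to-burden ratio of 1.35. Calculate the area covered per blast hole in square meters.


First, find the spacing:
Spacing = burden * ratio = 2.6 * 1.35
= 3.51 m
Then, calculate the area:
Area = burden * spacing = 2.6 * 3.51
= 9.126 m^2

9.126 m^2


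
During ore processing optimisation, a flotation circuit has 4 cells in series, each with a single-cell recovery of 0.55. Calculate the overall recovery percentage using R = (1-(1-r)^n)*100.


Complement of single-cell recovery:
1 - r = 1 - 0.55 = 0.45
Raise to power n:
(1 - r)^4 = 0.45^4 = 0.04100625
Overall recovery:
R = (1 - 0.04100625) * 100
= 95.8994%

95.8994%


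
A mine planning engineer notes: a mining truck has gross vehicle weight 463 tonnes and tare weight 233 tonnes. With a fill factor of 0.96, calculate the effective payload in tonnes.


Maximum payload = gross - tare
= 463 - 233 = 230 tonnes
Effective payload = max payload * fill factor
= 230 * 0.96
= 220.8 tonnes

220.8 tonnes


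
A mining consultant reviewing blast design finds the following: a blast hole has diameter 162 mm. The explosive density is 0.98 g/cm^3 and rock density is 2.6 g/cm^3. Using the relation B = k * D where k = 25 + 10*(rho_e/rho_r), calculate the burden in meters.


4.6606 m

First, compute k:
rho_e / rho_r = 0.98 / 2.6 = 0.3769230769
k = 25 + 10 * 0.3769230769 = 28.76923077
Then, compute burden:
B = k * D / 1000 = 28.76923077 * 162 / 1000
= 4660.615385 / 1000
= 4.6606 m


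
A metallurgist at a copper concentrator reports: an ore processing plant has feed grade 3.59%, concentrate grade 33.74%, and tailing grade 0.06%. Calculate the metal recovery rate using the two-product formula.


Using the two-product formula:
R = 100 * c * (f - t) / (f * (c - t))
Numerator = 100 * 33.74 * (3.59 - 0.06)
= 100 * 33.74 * 3.53
= 11910.22
Denominator = 3.59 * (33.74 - 0.06)
= 3.59 * 33.68
= 120.9112
R = 11910.22 / 120.9112
= 98.5039%

98.5039%


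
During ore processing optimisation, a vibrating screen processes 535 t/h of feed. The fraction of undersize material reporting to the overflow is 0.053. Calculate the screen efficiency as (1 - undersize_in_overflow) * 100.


Screen efficiency = (1 - fraction of undersize in overflow) * 100
= (1 - 0.053) * 100
= 0.947 * 100
= 94.7%

94.7%


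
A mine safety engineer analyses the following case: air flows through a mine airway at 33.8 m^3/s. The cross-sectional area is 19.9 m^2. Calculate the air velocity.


Velocity = flow rate / cross-sectional area
= 33.8 / 19.9
= 1.6985 m/s

1.6985 m/s


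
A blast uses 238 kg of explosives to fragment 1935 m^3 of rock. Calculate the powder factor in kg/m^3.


Powder factor = explosive mass / rock volume
= 238 / 1935
= 0.123 kg/m^3

0.123 kg/m^3


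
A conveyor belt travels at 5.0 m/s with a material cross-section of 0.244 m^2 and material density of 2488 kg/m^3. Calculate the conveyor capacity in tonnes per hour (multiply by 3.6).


10927.296 t/h

Volumetric flow = speed * area
= 5.0 * 0.244 = 1.22 m^3/s
Mass flow = volumetric * density
= 1.22 * 2488 = 3035.36 kg/s
Convert to t/h: multiply by 3.6
Capacity = 3035.36 * 3.6
= 10927.296 t/h


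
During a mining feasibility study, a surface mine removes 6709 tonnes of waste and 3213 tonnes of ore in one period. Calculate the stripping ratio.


Stripping ratio = waste tonnage / ore tonnage
= 6709 / 3213
= 2.0881

2.0881


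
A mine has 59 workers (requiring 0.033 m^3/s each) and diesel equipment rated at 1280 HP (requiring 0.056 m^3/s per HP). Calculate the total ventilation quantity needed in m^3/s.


Airflow for workers:
Q_people = 59 * 0.033 = 1.947 m^3/s
Airflow for diesel equipment:
Q_diesel = 1280 * 0.056 = 71.68 m^3/s
Total ventilation:
Q_total = 1.947 + 71.68
= 73.627 m^3/s

73.627 m^3/s


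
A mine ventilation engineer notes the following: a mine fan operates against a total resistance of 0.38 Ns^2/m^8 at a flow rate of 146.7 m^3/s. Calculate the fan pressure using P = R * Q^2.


8177.9382 Pa

Compute Q^2:
Q^2 = 146.7^2 = 21520.89
Compute pressure:
P = R * Q^2 = 0.38 * 21520.89
= 8177.9382 Pa


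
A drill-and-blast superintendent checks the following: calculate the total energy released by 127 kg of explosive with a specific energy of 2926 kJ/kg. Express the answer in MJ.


Energy = mass * specific_energy / 1000
= 127 * 2926 / 1000
= 371602 / 1000
= 371.602 MJ

371.602 MJ


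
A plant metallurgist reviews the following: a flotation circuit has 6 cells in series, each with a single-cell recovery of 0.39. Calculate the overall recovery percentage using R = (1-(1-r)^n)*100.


94.848%

Complement of single-cell recovery:
1 - r = 1 - 0.39 = 0.61
Raise to power n:
(1 - r)^6 = 0.61^6 = 0.05152037436
Overall recovery:
R = (1 - 0.05152037436) * 100
= 94.848%


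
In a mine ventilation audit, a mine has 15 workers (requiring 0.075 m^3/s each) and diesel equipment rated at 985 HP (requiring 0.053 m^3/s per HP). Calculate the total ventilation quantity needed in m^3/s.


53.33 m^3/s

Airflow for workers:
Q_people = 15 * 0.075 = 1.125 m^3/s
Airflow for diesel equipment:
Q_diesel = 985 * 0.053 = 52.205 m^3/s
Total ventilation:
Q_total = 1.125 + 52.205
= 53.33 m^3/s


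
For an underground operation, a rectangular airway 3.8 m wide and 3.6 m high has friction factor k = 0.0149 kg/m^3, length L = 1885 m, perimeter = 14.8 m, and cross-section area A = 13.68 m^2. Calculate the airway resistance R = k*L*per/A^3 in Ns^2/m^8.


0.1624 Ns^2/m^8

Compute the numerator:
k * L * per = 0.0149 * 1885 * 14.8
= 415.6802
Compute the denominator:
A^3 = 13.68^3 = 2560.108032
Resistance:
R = 415.6802 / 2560.108032
= 0.1624 Ns^2/m^8


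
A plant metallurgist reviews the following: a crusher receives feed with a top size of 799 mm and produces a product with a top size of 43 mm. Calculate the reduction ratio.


18.5814

Reduction ratio = feed size / product size
= 799 / 43
= 18.5814


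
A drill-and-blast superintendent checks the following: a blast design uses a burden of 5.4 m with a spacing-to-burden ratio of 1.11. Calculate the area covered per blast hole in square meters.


First, find the spacing:
Spacing = burden * ratio = 5.4 * 1.11
= 5.994 m
Then, calculate the area:
Area = burden * spacing = 5.4 * 5.994
= 32.3676 m^2

32.3676 m^2


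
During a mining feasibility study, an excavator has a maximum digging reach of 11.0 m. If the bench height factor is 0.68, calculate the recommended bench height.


7.48 m

Bench height = reach * factor
= 11.0 * 0.68
= 7.48 m


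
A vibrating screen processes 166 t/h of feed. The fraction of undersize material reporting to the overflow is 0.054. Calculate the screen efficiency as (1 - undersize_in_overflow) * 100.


Screen efficiency = (1 - fraction of undersize in overflow) * 100
= (1 - 0.054) * 100
= 0.946 * 100
= 94.6%

94.6%


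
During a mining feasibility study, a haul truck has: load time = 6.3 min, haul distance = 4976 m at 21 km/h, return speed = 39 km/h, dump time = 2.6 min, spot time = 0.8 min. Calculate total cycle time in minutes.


31.5725 min

Convert haul speed to m/min: 21 * 1000/60 = 350 m/min
Haul time = 4976 / 350 = 14.21714286 min
Convert return speed to m/min: 39 * 1000/60 = 650 m/min
Return time = 4976 / 650 = 7.655384615 min
Total cycle time:
= 6.3 + 14.21714286 + 2.6 + 7.655384615 + 0.8
= 31.5725 min


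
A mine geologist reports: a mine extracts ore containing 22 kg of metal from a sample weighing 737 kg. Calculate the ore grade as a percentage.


2.9851%

Ore grade = (metal mass / ore mass) * 100
= (22 / 737) * 100
= 0.02985074627 * 100
= 2.9851%


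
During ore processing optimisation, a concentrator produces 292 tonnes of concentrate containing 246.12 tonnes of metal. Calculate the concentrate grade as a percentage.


Grade = (metal in concentrate / concentrate mass) * 100
= (246.12 / 292) * 100
= 0.8428767123 * 100
= 84.2877%

84.2877%


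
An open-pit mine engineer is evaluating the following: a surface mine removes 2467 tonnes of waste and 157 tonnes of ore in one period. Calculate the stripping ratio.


Stripping ratio = waste tonnage / ore tonnage
= 2467 / 157
= 15.7134

15.7134


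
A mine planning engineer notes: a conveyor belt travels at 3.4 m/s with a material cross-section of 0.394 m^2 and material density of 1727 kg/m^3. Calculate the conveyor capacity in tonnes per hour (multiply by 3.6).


Volumetric flow = speed * area
= 3.4 * 0.394 = 1.3396 m^3/s
Mass flow = volumetric * density
= 1.3396 * 1727 = 2313.4892 kg/s
Convert to t/h: multiply by 3.6
Capacity = 2313.4892 * 3.6
= 8328.5611 t/h

8328.5611 t/h


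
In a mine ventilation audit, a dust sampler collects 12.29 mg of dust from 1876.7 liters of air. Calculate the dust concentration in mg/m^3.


6.5487 mg/m^3

Convert liters to m^3: 1 m^3 = 1000 L
Concentration = mass / volume * 1000
= 12.29 / 1876.7 * 1000
= 0.006548729152 * 1000
= 6.5487 mg/m^3


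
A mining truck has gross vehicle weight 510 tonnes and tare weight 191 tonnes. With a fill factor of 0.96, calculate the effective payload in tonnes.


306.24 tonnes

Maximum payload = gross - tare
= 510 - 191 = 319 tonnes
Effective payload = max payload * fill factor
= 319 * 0.96
= 306.24 tonnes


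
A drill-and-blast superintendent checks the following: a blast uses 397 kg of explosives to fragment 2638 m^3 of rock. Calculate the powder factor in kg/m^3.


0.1505 kg/m^3

Powder factor = explosive mass / rock volume
= 397 / 2638
= 0.1505 kg/m^3


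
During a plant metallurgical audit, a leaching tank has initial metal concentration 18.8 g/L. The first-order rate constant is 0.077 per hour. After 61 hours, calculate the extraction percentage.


Compute the exponent:
-k * t = -0.077 * 61 = -4.697
Remaining concentration:
C = 18.8 * exp(-4.697)
= 18.8 * 0.009122603903
= 0.1715049534 g/L
Extracted = 18.8 - 0.1715049534 = 18.62849505 g/L
Extraction % = 18.62849505 / 18.8 * 100
= 99.0877%

99.0877%


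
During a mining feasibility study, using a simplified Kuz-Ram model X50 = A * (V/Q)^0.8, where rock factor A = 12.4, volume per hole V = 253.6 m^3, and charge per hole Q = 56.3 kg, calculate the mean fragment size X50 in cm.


41.3366 cm

Compute V/Q:
V/Q = 253.6 / 56.3 = 4.504440497
Raise to the power 0.8:
(V/Q)^0.8 = 4.504440497^0.8 = 3.333593829
Multiply by A:
X50 = 12.4 * 3.333593829
= 41.3366 cm


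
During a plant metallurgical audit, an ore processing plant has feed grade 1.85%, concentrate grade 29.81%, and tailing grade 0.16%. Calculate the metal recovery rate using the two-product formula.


91.8443%

Using the two-product formula:
R = 100 * c * (f - t) / (f * (c - t))
Numerator = 100 * 29.81 * (1.85 - 0.16)
= 100 * 29.81 * 1.69
= 5037.89
Denominator = 1.85 * (29.81 - 0.16)
= 1.85 * 29.65
= 54.8525
R = 5037.89 / 54.8525
= 91.8443%


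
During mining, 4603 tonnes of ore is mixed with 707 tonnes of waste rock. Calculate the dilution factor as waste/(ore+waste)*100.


Total material = ore + waste
= 4603 + 707 = 5310 tonnes
Dilution = waste / total * 100
= 707 / 5310 * 100
= 0.1331450094 * 100
= 13.3145%

13.3145%


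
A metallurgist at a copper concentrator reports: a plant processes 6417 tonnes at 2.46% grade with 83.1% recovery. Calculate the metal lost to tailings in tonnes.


26.678 tonnes

Total metal in feed:
= 6417 * 2.46 / 100 = 157.8582 tonnes
Metal recovered:
= 157.8582 * 83.1 / 100 = 131.1801642 tonnes
Metal lost to tailings:
= 157.8582 - 131.1801642
= 26.678 tonnes


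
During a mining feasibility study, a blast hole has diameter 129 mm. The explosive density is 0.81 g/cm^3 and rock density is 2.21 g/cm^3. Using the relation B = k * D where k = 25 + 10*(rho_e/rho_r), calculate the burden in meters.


First, compute k:
rho_e / rho_r = 0.81 / 2.21 = 0.3665158371
k = 25 + 10 * 0.3665158371 = 28.66515837
Then, compute burden:
B = k * D / 1000 = 28.66515837 * 129 / 1000
= 3697.80543 / 1000
= 3.6978 m

3.6978 m


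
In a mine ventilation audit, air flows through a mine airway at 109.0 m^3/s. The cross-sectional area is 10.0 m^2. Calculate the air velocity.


Velocity = flow rate / cross-sectional area
= 109.0 / 10.0
= 10.9 m/s

10.9 m/s


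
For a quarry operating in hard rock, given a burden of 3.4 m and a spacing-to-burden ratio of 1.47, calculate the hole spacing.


4.998 m

Spacing = burden * ratio
= 3.4 * 1.47
= 4.998 m


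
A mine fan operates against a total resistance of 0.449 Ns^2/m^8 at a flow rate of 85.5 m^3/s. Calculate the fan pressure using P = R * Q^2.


Compute Q^2:
Q^2 = 85.5^2 = 7310.25
Compute pressure:
P = R * Q^2 = 0.449 * 7310.25
= 3282.3023 Pa

3282.3023 Pa


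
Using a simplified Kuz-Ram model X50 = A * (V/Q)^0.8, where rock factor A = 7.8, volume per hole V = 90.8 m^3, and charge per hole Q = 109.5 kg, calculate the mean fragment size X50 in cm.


6.7148 cm

Compute V/Q:
V/Q = 90.8 / 109.5 = 0.8292237443
Raise to the power 0.8:
(V/Q)^0.8 = 0.8292237443^0.8 = 0.8608696232
Multiply by A:
X50 = 7.8 * 0.8608696232
= 6.7148 cm


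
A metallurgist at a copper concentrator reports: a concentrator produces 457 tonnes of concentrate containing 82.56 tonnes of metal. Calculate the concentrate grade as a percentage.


18.0656%

Grade = (metal in concentrate / concentrate mass) * 100
= (82.56 / 457) * 100
= 0.1806564551 * 100
= 18.0656%


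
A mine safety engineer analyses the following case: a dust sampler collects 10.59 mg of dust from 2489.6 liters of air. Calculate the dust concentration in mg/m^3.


4.2537 mg/m^3

Convert liters to m^3: 1 m^3 = 1000 L
Concentration = mass / volume * 1000
= 10.59 / 2489.6 * 1000
= 0.004253695373 * 1000
= 4.2537 mg/m^3


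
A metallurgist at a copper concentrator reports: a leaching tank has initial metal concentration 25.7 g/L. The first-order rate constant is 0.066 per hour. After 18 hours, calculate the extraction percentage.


Compute the exponent:
-k * t = -0.066 * 18 = -1.188
Remaining concentration:
C = 25.7 * exp(-1.188)
= 25.7 * 0.3048303154
= 7.834139107 g/L
Extracted = 25.7 - 7.834139107 = 17.86586089 g/L
Extraction % = 17.86586089 / 25.7 * 100
= 69.517%

69.517%


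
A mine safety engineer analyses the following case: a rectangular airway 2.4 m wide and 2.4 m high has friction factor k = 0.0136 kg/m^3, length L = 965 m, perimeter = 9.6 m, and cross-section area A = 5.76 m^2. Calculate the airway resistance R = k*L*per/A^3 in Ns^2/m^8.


0.6593 Ns^2/m^8

Compute the numerator:
k * L * per = 0.0136 * 965 * 9.6
= 125.9904
Compute the denominator:
A^3 = 5.76^3 = 191.102976
Resistance:
R = 125.9904 / 191.102976
= 0.6593 Ns^2/m^8


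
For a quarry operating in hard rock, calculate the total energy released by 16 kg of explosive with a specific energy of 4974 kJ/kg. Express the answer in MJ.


Energy = mass * specific_energy / 1000
= 16 * 4974 / 1000
= 79584 / 1000
= 79.584 MJ

79.584 MJ


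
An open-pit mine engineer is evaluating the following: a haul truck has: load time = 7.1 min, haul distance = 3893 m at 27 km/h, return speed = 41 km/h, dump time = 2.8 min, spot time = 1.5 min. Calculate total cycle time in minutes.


25.7482 min

Convert haul speed to m/min: 27 * 1000/60 = 450 m/min
Haul time = 3893 / 450 = 8.651111111 min
Convert return speed to m/min: 41 * 1000/60 = 683.3333333 m/min
Return time = 3893 / 683.3333333 = 5.697073171 min
Total cycle time:
= 7.1 + 8.651111111 + 2.8 + 5.697073171 + 1.5
= 25.7482 min


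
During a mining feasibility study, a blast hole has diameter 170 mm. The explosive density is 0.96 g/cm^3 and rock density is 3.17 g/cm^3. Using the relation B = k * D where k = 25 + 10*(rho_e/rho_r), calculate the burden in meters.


4.7648 m

First, compute k:
rho_e / rho_r = 0.96 / 3.17 = 0.3028391167
k = 25 + 10 * 0.3028391167 = 28.02839117
Then, compute burden:
B = k * D / 1000 = 28.02839117 * 170 / 1000
= 4764.826498 / 1000
= 4.7648 m
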